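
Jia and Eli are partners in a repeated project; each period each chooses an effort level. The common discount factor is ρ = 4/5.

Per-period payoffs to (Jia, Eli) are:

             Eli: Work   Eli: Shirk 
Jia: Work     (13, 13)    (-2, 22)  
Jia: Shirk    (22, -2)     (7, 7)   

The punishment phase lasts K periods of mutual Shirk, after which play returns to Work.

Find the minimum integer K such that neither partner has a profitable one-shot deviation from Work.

3

No profitable deviation requires (13−7)(ρ+…+ρ^K) ≥ 22−13, i.e. ρ+…+ρ^K ≥ 3/2 ≈ 1.5000.
With ρ = 4/5, the partial sums are K=1: 0.8000, K=2: 1.4400, K=3: 1.9520.
K = 3 is the first length at which the sum reaches 1.5000.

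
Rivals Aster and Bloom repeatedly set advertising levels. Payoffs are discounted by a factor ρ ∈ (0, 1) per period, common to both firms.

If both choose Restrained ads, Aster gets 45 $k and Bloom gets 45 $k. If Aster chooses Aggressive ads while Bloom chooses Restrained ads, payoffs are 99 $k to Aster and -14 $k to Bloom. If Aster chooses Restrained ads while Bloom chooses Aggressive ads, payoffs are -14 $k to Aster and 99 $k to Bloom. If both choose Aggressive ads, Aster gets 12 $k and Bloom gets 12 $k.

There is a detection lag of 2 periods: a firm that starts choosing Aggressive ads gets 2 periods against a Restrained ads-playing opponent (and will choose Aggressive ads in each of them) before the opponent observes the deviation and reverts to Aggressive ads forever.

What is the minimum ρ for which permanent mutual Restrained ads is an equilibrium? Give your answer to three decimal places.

0.788

A deviator earns 99 for 2 periods, then 12 forever; cooperating earns 45 forever. Multiplying the IC by (1−ρ):
45 ≥ 99(1−ρ^2) + 12ρ^2, so 87·ρ^2 ≥ 54 and ρ^2 ≥ 18/29.
ρ ≥ (18/29)^(1/2) ≈ 0.788.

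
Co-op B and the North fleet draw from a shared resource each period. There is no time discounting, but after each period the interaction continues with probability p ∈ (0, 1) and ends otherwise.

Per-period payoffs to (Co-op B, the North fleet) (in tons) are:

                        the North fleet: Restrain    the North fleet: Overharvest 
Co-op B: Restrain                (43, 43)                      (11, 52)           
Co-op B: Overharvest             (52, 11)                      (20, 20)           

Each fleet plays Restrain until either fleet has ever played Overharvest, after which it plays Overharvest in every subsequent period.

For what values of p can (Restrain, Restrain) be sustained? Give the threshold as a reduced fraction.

Expected cooperation value is 43 + p·43 + p²·43 + … = 43/(1−p); deviation gives 52 + p·20/(1−p).
43 ≥ 52(1−p) + 20p ⇒ 32p ≥ 9 ⇒ p ≥ 9/32.

9/32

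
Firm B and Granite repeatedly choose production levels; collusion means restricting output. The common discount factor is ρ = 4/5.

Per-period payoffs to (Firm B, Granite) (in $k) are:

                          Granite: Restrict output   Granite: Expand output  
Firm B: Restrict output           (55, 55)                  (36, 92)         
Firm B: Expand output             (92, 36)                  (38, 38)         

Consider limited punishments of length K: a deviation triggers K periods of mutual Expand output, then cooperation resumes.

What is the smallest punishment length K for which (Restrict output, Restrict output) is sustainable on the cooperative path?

4

IC: ρ(1−ρ^K)/(1−ρ) ≥ (92−55)/(55−38) = 37/17.
With ρ = 4/5: need 1 − ρ^K ≥ 37/17·(1−4/5)/(4/5), i.e. ρ^K ≤ 0.4559.
Since (4/5)^3 = 0.5120 and (4/5)^4 = 0.4096, the smallest such K is 4.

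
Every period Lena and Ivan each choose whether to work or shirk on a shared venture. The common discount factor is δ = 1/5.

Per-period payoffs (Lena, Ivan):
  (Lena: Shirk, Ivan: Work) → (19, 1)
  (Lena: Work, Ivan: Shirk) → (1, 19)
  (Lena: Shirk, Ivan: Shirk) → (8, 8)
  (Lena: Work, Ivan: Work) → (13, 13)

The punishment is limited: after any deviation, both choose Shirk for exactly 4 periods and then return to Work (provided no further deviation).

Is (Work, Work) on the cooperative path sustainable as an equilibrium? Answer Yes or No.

No

Comparing payoff streams over the 5 periods until play realigns: cooperate → 13(1+δ+…+δ^4); deviate → 19 + 8(δ+…+δ^4).
Cooperation is sustained iff (13−8)(δ+…+δ^4) ≥ 19−13.
δ+…+δ^4 = 1/5·(1−(1/5)^4)/(1−1/5) = 0.2496, and (19−13)/(13−8) = 1.2000.
0.2496 < 1.2000, so cooperation is not sustainable.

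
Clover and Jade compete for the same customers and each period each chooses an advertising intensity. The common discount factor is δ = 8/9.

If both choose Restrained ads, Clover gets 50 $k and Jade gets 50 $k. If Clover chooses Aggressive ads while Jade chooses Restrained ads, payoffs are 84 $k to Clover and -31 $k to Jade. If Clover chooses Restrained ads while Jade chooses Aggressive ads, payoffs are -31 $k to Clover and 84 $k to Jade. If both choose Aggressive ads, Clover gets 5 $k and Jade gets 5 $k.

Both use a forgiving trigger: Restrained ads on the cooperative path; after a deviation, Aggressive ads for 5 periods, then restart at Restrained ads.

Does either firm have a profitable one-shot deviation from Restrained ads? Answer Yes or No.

A one-shot deviation gives 84 now, then 5 for 5 periods, then back to 50.
Gain from deviating: (84−50) today; loss: (50−5) in each of the next 5 periods.
No-deviation condition: (50−5)(δ+…+δ^5) ≥ 84−50, i.e. δ+…+δ^5 ≥ 34/45.
At δ = 8/9: δ+…+δ^5 = 3.5606 ≥ 0.7556.
So cooperation is sustainable.

No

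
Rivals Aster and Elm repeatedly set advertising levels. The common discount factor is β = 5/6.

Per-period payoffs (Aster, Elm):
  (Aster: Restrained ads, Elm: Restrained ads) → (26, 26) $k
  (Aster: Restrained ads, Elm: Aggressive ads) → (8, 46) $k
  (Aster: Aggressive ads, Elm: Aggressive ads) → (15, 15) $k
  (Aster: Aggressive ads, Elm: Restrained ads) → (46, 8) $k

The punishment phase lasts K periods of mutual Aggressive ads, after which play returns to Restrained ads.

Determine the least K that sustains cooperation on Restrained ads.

3

Need Σ_{k=1}^{K} β^k ≥ (46−26)/(26−15) = 1.8182 at β = 5/6.
At K = 2 the sum is 1.5278 < 1.8182; at K = 3 it is 2.1065 ≥ 1.8182.
So the minimum punishment length is K = 3.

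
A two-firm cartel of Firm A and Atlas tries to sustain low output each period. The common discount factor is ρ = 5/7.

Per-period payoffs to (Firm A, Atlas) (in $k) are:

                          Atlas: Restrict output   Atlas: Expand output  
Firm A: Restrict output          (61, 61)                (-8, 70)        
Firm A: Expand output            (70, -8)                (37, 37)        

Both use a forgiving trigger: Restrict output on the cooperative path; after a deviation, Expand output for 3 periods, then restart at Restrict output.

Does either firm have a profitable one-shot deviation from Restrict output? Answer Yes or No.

A one-shot deviation gives 70 now, then 37 for 3 periods, then back to 61.
Gain from deviating: (70−61) today; loss: (61−37) in each of the next 3 periods.
No-deviation condition: (61−37)(ρ+…+ρ^3) ≥ 70−61, i.e. ρ+…+ρ^3 ≥ 3/8.
At ρ = 5/7: ρ+…+ρ^3 = 1.5889 ≥ 0.3750.
So cooperation is sustainable.

No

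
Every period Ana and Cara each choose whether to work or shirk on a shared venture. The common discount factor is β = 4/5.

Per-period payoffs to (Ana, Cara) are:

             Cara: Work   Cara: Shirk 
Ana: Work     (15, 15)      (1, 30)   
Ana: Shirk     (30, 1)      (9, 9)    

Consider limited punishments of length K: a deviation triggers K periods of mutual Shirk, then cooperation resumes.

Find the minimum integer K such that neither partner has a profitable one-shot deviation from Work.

Need Σ_{k=1}^{K} β^k ≥ (30−15)/(15−9) = 2.5000 at β = 4/5.
At K = 4 the sum is 2.3616 < 2.5000; at K = 5 it is 2.6893 ≥ 2.5000.
So the minimum punishment length is K = 5.

5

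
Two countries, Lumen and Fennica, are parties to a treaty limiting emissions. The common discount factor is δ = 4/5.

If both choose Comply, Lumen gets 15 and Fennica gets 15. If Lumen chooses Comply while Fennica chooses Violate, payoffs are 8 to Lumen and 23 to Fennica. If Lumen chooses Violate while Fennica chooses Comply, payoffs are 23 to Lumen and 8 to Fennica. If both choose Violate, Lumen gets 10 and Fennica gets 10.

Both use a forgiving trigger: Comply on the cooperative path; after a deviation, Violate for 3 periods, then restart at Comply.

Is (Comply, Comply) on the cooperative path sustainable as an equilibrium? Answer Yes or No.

Yes

Comparing payoff streams over the 4 periods until play realigns: cooperate → 15(1+δ+…+δ^3); deviate → 23 + 10(δ+…+δ^3).
Cooperation is sustained iff (15−10)(δ+…+δ^3) ≥ 23−15.
δ+…+δ^3 = 4/5·(1−(4/5)^3)/(1−4/5) = 1.9520, and (23−15)/(15−10) = 1.6000.
1.9520 ≥ 1.6000, so cooperation is sustainable.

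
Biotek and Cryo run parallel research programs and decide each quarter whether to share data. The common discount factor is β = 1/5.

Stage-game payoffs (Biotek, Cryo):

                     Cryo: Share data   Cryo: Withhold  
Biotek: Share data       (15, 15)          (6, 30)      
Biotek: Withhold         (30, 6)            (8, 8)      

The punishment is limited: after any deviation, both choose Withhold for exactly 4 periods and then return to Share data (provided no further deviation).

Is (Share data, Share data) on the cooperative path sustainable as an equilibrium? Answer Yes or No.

No

A one-shot deviation gives 30 now, then 8 for 4 periods, then back to 15.
Gain from deviating: (30−15) today; loss: (15−8) in each of the next 4 periods.
No-deviation condition: (15−8)(β+…+β^4) ≥ 30−15, i.e. β+…+β^4 ≥ 15/7.
At β = 1/5: β+…+β^4 = 0.2496 < 2.1429.
So cooperation is not sustainable.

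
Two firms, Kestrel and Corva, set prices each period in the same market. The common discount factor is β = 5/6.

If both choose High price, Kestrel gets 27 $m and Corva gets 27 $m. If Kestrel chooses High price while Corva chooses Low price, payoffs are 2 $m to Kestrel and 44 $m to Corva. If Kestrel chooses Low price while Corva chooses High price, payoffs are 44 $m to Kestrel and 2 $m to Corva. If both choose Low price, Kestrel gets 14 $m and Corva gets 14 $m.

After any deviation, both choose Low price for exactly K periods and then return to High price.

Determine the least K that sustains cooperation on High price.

2

Need Σ_{k=1}^{K} β^k ≥ (44−27)/(27−14) = 1.3077 at β = 5/6.
At K = 1 the sum is 0.8333 < 1.3077; at K = 2 it is 1.5278 ≥ 1.3077.
So the minimum punishment length is K = 2.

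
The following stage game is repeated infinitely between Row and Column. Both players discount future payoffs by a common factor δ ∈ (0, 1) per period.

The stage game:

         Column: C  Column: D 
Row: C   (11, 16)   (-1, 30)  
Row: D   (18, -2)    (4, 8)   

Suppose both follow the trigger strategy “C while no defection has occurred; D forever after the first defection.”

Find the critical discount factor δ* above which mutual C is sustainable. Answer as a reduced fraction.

7/11

Row's threshold: (18−11)/(18−4) = 1/2.
Column's threshold: (30−16)/(30−8) = 7/11.
1/2 < 7/11, so Column binds and δ* = 7/11.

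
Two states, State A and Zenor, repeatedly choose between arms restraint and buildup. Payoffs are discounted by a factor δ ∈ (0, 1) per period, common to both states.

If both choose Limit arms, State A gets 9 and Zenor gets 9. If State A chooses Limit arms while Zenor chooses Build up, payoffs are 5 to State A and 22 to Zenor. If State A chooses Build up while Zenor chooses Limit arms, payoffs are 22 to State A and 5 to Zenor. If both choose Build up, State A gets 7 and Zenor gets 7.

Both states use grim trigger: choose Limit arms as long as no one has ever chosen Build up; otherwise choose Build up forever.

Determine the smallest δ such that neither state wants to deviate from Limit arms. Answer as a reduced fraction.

13/15

One-period gain from deviating is 22 − 9 = 13. The loss is 9 − 7 = 2 in every subsequent period, with present value 2·δ/(1−δ).
Deviation is unprofitable when 2·δ/(1−δ) ≥ 13, i.e. δ/(1−δ) ≥ 13/2.
Equivalently δ ≥ 13/(13+2) = 13/15.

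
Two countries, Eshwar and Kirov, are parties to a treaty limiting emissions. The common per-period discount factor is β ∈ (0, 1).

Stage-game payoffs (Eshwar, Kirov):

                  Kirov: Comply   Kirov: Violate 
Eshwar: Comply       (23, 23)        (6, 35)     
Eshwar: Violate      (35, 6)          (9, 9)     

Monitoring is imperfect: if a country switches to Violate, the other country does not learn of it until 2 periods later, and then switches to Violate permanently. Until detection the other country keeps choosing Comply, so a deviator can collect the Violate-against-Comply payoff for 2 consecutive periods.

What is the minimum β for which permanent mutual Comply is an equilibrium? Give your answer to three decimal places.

A deviator earns 35 for 2 periods, then 9 forever; cooperating earns 23 forever. Multiplying the IC by (1−β):
23 ≥ 35(1−β^2) + 9β^2, so 26·β^2 ≥ 12 and β^2 ≥ 6/13.
β ≥ (6/13)^(1/2) ≈ 0.679.

0.679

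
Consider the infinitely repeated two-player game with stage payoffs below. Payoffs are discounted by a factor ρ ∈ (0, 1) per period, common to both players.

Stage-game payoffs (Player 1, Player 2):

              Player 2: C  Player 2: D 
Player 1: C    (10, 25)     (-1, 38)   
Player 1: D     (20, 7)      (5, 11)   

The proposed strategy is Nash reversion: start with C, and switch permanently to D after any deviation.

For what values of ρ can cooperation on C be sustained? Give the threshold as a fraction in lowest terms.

2/3

For Player 1: deviation gain 20−10 = 10, per-period punishment loss 10−5 = 5. IC gives ρ ≥ 10/15 = 2/3.
For Player 2: gain 13, loss 14 per period, so ρ ≥ 13/27.
The tighter constraint is Player 1's, so cooperation needs ρ ≥ 2/3.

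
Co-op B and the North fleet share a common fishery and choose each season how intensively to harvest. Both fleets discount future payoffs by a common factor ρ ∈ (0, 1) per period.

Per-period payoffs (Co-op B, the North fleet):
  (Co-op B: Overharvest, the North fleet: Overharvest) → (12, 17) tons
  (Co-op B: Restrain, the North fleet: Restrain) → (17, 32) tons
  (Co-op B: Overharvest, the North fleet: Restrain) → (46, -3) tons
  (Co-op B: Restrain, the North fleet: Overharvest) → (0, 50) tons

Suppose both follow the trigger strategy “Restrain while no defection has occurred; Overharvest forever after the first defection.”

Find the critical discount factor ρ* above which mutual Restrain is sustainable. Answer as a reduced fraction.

Co-op B's threshold: (46−17)/(46−12) = 29/34.
the North fleet's threshold: (50−32)/(50−17) = 6/11.
29/34 > 6/11, so Co-op B binds and ρ* = 29/34.

29/34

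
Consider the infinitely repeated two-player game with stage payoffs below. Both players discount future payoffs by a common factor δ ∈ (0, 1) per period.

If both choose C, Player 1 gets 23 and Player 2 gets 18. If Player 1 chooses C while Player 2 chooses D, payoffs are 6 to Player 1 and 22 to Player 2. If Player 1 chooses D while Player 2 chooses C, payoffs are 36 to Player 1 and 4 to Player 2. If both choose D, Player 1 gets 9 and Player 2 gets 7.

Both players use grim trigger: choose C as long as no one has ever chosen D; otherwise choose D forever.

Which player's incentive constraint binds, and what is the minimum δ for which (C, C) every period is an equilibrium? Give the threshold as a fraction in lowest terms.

Player 1: cooperation gives 23 each period; deviation gives 36 once then 9 forever.
  23/(1−δ) ≥ 36 + 9δ/(1−δ) ⇒ δ ≥ 13/27.
Player 2: cooperation gives 18 each period; deviation gives 22 once then 7 forever.
  δ ≥ 4/15.
Both must hold, so the binding constraint is Player 1's: δ ≥ 13/27.

Player 1; δ ≥ 13/27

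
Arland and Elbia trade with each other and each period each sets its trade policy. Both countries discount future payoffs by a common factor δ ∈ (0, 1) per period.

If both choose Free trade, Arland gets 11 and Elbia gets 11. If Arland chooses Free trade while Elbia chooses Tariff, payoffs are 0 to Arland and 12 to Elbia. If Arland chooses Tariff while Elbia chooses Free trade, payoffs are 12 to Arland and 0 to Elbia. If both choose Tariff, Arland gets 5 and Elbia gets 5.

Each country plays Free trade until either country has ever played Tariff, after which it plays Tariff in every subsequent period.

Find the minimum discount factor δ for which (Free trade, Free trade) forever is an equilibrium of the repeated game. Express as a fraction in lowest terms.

Cooperation forever yields 11 each period: 11/(1−δ).
Deviating yields 12 once, then 5 forever: 12 + 5δ/(1−δ).
No profitable deviation requires 11/(1−δ) ≥ 12 + 5δ/(1−δ).
Multiplying by (1−δ): 11 ≥ 12(1−δ) + 5δ = 12 − 7δ.
So 7δ ≥ 1, i.e. δ ≥ 1/7.

1/7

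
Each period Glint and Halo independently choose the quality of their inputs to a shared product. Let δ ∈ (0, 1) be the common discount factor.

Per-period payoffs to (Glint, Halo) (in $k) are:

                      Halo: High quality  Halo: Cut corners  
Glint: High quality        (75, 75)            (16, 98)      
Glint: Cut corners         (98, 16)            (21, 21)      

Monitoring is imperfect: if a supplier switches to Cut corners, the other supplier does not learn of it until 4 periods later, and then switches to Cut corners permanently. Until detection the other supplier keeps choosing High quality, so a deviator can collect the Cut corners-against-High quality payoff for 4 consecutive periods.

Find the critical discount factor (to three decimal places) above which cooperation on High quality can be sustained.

The best deviation is to choose Cut corners for all 4 undetected periods, earning 98 each, then 21 forever once detected.
Deviation value: 98(1−δ^4)/(1−δ) + 21δ^4/(1−δ); cooperation value: 75/(1−δ).
IC: 75 ≥ 98(1−δ^4) + 21δ^4 = 98 − 77δ^4.
So δ^4 ≥ 23/77, giving δ ≥ (23/77)^(1/4) ≈ 0.739.

0.739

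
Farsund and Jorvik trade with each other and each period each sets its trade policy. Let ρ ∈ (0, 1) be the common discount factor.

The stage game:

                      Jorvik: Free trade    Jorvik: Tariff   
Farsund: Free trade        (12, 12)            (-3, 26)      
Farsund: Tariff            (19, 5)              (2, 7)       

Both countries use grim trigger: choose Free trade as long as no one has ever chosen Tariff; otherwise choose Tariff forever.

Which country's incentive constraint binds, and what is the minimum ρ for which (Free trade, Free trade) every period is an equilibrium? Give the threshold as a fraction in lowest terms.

Farsund: cooperation gives 12 each period; deviation gives 19 once then 2 forever.
  12/(1−ρ) ≥ 19 + 2ρ/(1−ρ) ⇒ ρ ≥ 7/17.
Jorvik: cooperation gives 12 each period; deviation gives 26 once then 7 forever.
  ρ ≥ 14/19.
Both must hold, so the binding constraint is Jorvik's: ρ ≥ 14/19.

Jorvik; ρ ≥ 14/19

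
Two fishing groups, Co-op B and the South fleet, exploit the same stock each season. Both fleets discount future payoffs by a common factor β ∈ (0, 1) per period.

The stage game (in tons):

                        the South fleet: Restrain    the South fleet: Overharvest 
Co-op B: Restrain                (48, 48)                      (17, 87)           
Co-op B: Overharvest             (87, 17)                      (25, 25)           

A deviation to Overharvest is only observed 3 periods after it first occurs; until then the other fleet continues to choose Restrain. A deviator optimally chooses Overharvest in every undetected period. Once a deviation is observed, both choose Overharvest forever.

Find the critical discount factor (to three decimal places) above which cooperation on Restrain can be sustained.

A deviator earns 87 for 3 periods, then 25 forever; cooperating earns 48 forever. Multiplying the IC by (1−β):
48 ≥ 87(1−β^3) + 25β^3, so 62·β^3 ≥ 39 and β^3 ≥ 39/62.
β ≥ (39/62)^(1/3) ≈ 0.857.

0.857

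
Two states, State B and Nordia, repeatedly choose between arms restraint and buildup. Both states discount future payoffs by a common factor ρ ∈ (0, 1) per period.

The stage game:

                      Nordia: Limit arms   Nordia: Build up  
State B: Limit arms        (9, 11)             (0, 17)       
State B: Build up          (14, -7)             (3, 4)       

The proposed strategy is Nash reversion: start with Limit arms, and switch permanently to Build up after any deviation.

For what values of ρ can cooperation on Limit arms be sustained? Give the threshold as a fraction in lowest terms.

For State B: deviation gain 14−9 = 5, per-period punishment loss 9−3 = 6. IC gives ρ ≥ 5/11.
For Nordia: gain 6, loss 7 per period, so ρ ≥ 6/13.
The tighter constraint is Nordia's, so cooperation needs ρ ≥ 6/13.

6/13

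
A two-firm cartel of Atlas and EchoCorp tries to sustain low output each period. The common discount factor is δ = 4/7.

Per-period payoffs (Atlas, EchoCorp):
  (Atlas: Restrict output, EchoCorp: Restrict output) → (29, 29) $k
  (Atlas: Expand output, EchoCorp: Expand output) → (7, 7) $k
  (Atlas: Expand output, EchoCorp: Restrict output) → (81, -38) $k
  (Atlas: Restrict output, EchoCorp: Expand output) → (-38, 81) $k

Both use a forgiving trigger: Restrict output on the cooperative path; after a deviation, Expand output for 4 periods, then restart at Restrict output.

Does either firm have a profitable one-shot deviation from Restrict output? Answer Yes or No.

Yes

IC: δ+…+δ^4 ≥ (81−29)/(29−7) = 26/11.
At δ = 4/7: partial sum = 1.1912 < 2.3636. Cooperation not sustainable.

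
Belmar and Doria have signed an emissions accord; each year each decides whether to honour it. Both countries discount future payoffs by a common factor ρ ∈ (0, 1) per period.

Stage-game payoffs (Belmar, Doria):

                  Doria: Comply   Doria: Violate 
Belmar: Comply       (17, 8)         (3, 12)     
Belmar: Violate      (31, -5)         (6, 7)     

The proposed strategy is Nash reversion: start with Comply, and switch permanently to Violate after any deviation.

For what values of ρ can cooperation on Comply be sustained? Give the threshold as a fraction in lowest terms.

4/5

For Belmar: deviation gain 31−17 = 14, per-period punishment loss 17−6 = 11. IC gives ρ ≥ 14/25.
For Doria: gain 4, loss 1 per period, so ρ ≥ 4/5.
The tighter constraint is Doria's, so cooperation needs ρ ≥ 4/5.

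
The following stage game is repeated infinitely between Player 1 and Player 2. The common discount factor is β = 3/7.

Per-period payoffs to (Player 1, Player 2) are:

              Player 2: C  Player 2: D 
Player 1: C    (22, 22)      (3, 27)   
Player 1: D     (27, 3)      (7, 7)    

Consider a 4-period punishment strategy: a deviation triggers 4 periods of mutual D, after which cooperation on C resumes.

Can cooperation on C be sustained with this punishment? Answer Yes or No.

Yes

A one-shot deviation gives 27 now, then 7 for 4 periods, then back to 22.
Gain from deviating: (27−22) today; loss: (22−7) in each of the next 4 periods.
No-deviation condition: (22−7)(β+…+β^4) ≥ 27−22, i.e. β+…+β^4 ≥ 1/3.
At β = 3/7: β+…+β^4 = 0.7247 ≥ 0.3333.
So cooperation is sustainable.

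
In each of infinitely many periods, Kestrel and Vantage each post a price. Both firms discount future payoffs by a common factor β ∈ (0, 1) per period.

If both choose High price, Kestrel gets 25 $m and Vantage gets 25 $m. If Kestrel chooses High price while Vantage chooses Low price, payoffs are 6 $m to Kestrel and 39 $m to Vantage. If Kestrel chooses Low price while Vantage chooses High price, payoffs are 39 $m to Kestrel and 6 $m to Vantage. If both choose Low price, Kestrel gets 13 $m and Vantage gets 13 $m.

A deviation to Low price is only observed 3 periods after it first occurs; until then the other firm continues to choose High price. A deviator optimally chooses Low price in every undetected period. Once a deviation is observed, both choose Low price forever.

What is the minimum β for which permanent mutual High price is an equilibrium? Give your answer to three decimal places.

The best deviation is to choose Low price for all 3 undetected periods, earning 39 each, then 13 forever once detected.
Deviation value: 39(1−β^3)/(1−β) + 13β^3/(1−β); cooperation value: 25/(1−β).
IC: 25 ≥ 39(1−β^3) + 13β^3 = 39 − 26β^3.
So β^3 ≥ 14/26 = 7/13, giving β ≥ (7/13)^(1/3) ≈ 0.814.

0.814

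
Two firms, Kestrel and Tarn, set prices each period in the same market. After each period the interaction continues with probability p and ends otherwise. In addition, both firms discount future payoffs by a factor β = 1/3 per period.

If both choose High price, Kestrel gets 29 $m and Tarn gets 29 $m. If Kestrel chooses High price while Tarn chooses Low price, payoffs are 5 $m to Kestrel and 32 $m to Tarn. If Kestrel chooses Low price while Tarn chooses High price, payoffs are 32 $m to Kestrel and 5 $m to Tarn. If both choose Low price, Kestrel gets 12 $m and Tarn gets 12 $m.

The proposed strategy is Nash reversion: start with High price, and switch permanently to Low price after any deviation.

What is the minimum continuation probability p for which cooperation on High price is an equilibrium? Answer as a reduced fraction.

9/20

Expected continuation weight on next period's payoff is β·p = 1/3·p, which plays the role of the discount factor.
Cooperation requires 1/3·p ≥ (32−29)/(32−12) = 3/20, hence p ≥ 9/20.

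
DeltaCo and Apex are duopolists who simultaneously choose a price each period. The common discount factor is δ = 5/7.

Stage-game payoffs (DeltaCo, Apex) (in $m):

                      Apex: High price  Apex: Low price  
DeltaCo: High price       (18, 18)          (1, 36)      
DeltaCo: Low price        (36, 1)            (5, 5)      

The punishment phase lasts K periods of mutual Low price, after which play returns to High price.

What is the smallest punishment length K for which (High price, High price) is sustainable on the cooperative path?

3

IC: δ(1−δ^K)/(1−δ) ≥ (36−18)/(18−5) = 18/13.
With δ = 5/7: need 1 − δ^K ≥ 18/13·(1−5/7)/(5/7), i.e. δ^K ≤ 0.4462.
Since (5/7)^2 = 0.5102 and (5/7)^3 = 0.3644, the smallest such K is 3.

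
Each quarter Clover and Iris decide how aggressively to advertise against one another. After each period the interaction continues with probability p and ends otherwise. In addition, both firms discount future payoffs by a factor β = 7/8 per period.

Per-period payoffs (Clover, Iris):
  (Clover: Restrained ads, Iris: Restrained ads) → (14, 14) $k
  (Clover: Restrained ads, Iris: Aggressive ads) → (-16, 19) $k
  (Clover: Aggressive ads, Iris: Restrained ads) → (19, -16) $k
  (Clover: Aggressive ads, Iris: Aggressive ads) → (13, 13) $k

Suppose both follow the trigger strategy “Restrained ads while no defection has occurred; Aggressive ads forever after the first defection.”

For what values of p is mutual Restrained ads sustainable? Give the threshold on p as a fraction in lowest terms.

Expected continuation weight on next period's payoff is β·p = 7/8·p, which plays the role of the discount factor.
Cooperation requires 7/8·p ≥ (19−14)/(19−13) = 5/6, hence p ≥ 20/21.

20/21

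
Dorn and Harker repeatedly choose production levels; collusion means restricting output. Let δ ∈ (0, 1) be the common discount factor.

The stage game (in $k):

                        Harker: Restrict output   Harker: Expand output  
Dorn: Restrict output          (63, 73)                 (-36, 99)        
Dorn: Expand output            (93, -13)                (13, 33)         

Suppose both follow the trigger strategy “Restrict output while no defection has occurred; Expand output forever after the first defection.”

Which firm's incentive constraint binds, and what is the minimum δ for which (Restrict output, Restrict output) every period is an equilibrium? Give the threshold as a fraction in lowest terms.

Dorn: cooperation gives 63 each period; deviation gives 93 once then 13 forever.
  63/(1−δ) ≥ 93 + 13δ/(1−δ) ⇒ δ ≥ 30/80 = 3/8.
Harker: cooperation gives 73 each period; deviation gives 99 once then 33 forever.
  δ ≥ 26/66 = 13/33.
Both must hold, so the binding constraint is Harker's: δ ≥ 13/33.

Harker; δ ≥ 13/33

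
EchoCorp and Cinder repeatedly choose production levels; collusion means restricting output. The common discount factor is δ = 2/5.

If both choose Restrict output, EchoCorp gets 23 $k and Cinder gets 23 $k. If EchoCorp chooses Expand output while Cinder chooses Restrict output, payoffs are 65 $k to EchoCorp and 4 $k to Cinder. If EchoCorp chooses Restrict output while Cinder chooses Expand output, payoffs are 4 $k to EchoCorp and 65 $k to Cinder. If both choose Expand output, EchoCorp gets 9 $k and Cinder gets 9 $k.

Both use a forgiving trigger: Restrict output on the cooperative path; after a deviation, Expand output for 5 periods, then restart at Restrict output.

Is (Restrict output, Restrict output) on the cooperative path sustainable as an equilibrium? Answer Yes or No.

No

IC: δ+…+δ^5 ≥ (65−23)/(23−9) = 3.
At δ = 2/5: partial sum = 0.6598 < 3.0000. Cooperation not sustainable.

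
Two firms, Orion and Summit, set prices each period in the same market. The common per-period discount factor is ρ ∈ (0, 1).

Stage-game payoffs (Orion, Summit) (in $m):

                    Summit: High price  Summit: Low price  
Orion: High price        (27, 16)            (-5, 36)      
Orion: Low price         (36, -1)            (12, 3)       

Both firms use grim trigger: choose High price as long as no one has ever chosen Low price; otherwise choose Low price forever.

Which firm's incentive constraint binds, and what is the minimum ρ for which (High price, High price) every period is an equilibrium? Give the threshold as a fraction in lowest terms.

Summit; ρ ≥ 20/33

Orion: cooperation gives 27 each period; deviation gives 36 once then 12 forever.
  27/(1−ρ) ≥ 36 + 12ρ/(1−ρ) ⇒ ρ ≥ 9/24 = 3/8.
Summit: cooperation gives 16 each period; deviation gives 36 once then 3 forever.
  ρ ≥ 20/33.
Both must hold, so the binding constraint is Summit's: ρ ≥ 20/33.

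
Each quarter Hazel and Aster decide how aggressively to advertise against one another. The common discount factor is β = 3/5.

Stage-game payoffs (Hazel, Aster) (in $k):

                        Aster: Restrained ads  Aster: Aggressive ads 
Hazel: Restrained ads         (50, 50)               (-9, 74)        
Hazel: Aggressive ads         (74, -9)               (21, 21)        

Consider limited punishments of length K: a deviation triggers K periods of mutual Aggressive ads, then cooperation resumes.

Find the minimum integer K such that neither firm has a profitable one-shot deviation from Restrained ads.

No profitable deviation requires (50−21)(β+…+β^K) ≥ 74−50, i.e. β+…+β^K ≥ 24/29 ≈ 0.8276.
With β = 3/5, the partial sums are K=1: 0.6000, K=2: 0.9600.
K = 2 is the first length at which the sum reaches 0.8276.

2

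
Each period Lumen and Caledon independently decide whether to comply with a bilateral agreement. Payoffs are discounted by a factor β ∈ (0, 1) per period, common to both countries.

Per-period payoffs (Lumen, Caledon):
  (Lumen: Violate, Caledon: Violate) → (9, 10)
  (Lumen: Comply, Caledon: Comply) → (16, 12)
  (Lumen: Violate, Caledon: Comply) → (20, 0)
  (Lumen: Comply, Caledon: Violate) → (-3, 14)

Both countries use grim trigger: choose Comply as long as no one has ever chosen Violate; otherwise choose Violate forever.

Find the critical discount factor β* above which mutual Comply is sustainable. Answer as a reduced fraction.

For Lumen: deviation gain 20−16 = 4, per-period punishment loss 16−9 = 7. IC gives β ≥ 4/11.
For Caledon: gain 2, loss 2 per period, so β ≥ 2/4 = 1/2.
The tighter constraint is Caledon's, so cooperation needs β ≥ 1/2.

1/2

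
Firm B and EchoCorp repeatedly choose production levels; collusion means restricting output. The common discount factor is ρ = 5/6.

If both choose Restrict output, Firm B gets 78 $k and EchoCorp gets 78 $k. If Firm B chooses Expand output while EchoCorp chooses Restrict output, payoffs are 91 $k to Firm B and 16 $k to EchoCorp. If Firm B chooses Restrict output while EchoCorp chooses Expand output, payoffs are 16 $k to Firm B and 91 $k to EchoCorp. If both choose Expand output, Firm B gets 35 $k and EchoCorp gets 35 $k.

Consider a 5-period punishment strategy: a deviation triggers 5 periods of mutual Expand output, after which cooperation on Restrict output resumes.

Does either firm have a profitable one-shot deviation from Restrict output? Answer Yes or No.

No

Comparing payoff streams over the 6 periods until play realigns: cooperate → 78(1+ρ+…+ρ^5); deviate → 91 + 35(ρ+…+ρ^5).
Cooperation is sustained iff (78−35)(ρ+…+ρ^5) ≥ 91−78.
ρ+…+ρ^5 = 5/6·(1−(5/6)^5)/(1−5/6) = 2.9906, and (91−78)/(78−35) = 0.3023.
2.9906 ≥ 0.3023, so cooperation is sustainable.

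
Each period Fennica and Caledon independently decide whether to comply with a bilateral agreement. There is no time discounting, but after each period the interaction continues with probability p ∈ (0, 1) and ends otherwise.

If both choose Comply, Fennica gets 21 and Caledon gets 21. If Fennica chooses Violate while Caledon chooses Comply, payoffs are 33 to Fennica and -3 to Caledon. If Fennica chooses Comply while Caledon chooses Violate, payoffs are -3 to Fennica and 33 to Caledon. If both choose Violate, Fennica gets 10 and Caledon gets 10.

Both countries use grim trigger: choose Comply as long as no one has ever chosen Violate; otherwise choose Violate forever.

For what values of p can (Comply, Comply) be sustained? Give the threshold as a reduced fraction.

Expected cooperation value is 21 + p·21 + p²·21 + … = 21/(1−p); deviation gives 33 + p·10/(1−p).
21 ≥ 33(1−p) + 10p ⇒ 23p ≥ 12 ⇒ p ≥ 12/23.

12/23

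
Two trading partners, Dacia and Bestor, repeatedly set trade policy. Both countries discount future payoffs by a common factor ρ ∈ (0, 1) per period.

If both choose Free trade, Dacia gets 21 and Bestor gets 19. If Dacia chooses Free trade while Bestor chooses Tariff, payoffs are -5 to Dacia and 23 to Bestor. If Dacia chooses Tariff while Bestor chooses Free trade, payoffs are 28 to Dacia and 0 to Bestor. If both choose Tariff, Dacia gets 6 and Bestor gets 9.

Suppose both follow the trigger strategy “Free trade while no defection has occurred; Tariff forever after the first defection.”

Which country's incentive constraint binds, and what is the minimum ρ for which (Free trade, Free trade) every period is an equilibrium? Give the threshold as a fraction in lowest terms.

Dacia; ρ ≥ 7/22

Dacia: cooperation gives 21 each period; deviation gives 28 once then 6 forever.
  21/(1−ρ) ≥ 28 + 6ρ/(1−ρ) ⇒ ρ ≥ 7/22.
Bestor: cooperation gives 19 each period; deviation gives 23 once then 9 forever.
  ρ ≥ 4/14 = 2/7.
Both must hold, so the binding constraint is Dacia's: ρ ≥ 7/22.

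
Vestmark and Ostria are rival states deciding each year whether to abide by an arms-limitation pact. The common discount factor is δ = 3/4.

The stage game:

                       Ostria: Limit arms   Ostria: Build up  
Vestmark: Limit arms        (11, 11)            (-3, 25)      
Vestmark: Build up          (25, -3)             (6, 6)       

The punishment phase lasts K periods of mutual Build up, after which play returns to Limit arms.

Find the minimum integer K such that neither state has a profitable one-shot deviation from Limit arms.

Need Σ_{k=1}^{K} δ^k ≥ (25−11)/(11−6) = 2.8000 at δ = 3/4.
At K = 9 the sum is 2.7747 < 2.8000; at K = 10 it is 2.8311 ≥ 2.8000.
So the minimum punishment length is K = 10.

10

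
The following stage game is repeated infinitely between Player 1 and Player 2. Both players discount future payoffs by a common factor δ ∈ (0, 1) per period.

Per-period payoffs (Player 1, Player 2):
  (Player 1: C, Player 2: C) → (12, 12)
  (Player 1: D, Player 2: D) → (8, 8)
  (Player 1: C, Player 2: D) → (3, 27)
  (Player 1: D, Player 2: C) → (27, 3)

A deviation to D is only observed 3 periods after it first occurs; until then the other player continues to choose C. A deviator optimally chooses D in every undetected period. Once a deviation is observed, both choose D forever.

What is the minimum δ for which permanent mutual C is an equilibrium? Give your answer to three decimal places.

Deviating for the 3 undetected periods gains 27−12 = 15 per period over cooperation, then loses 12−8 = 4 per period forever once punishment starts.
Gain: 15(1 + δ + … + δ^2); loss: 4·δ^3/(1−δ).
No profitable deviation ⇔ 15(1−δ^3) ≤ 4·δ^3, i.e. δ^3 ≥ 15/(15+4) = 15/19.
Hence δ ≥ (15/19)^(1/3) ≈ 0.924.

0.924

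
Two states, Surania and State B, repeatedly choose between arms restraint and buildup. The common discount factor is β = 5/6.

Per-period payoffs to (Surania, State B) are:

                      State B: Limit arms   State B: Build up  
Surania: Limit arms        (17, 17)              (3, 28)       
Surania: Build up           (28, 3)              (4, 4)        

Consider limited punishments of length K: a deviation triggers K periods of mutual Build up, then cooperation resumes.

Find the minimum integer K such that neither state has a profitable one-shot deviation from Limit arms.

2

IC: β(1−β^K)/(1−β) ≥ (28−17)/(17−4) = 11/13.
With β = 5/6: need 1 − β^K ≥ 11/13·(1−5/6)/(5/6), i.e. β^K ≤ 0.8308.
Since (5/6)^1 = 0.8333 and (5/6)^2 = 0.6944, the smallest such K is 2.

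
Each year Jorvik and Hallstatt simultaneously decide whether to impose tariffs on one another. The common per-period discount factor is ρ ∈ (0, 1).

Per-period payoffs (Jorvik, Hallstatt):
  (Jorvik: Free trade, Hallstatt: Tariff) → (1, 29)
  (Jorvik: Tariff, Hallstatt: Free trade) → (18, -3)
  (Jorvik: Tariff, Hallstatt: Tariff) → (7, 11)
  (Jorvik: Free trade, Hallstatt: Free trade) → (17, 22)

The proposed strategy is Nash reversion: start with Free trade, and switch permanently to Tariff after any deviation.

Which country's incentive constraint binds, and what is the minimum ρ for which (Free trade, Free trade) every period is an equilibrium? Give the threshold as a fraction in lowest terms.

Jorvik's threshold: (18−17)/(18−7) = 1/11.
Hallstatt's threshold: (29−22)/(29−11) = 7/18.
1/11 < 7/18, so Hallstatt binds and ρ* = 7/18.

Hallstatt; ρ ≥ 7/18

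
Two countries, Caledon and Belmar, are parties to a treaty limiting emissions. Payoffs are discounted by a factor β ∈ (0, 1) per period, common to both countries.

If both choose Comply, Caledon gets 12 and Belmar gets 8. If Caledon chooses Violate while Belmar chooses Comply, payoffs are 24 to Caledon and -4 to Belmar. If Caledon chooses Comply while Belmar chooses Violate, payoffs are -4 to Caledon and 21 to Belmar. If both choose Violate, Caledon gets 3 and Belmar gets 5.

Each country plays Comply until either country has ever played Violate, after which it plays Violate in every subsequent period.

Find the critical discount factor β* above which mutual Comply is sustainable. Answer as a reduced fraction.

Caledon: cooperation gives 12 each period; deviation gives 24 once then 3 forever.
  12/(1−β) ≥ 24 + 3β/(1−β) ⇒ β ≥ 12/21 = 4/7.
Belmar: cooperation gives 8 each period; deviation gives 21 once then 5 forever.
  β ≥ 13/16.
Both must hold, so the binding constraint is Belmar's: β ≥ 13/16.

13/16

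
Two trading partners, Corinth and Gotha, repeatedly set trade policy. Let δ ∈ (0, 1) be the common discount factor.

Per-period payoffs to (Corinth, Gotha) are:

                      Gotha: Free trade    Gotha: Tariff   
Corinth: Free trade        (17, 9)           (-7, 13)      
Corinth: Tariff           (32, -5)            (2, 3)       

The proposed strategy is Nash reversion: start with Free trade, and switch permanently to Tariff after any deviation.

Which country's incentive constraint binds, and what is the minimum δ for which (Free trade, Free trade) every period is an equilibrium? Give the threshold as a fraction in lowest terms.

For Corinth: deviation gain 32−17 = 15, per-period punishment loss 17−2 = 15. IC gives δ ≥ 15/30 = 1/2.
For Gotha: gain 4, loss 6 per period, so δ ≥ 4/10 = 2/5.
The tighter constraint is Corinth's, so cooperation needs δ ≥ 1/2.

Corinth; δ ≥ 1/2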